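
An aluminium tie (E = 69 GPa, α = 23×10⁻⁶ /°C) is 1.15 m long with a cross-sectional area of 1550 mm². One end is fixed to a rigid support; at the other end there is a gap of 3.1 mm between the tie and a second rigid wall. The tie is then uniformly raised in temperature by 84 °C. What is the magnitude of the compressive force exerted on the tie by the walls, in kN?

Free thermal elongation = αΔT L = 23×10⁻⁶ × 84 × 1150 = 2.222 mm.
This is smaller than the 3.1 mm clearance, so the tie expands freely without reaching the stop — the stress is zero.

P ≈ 0 kN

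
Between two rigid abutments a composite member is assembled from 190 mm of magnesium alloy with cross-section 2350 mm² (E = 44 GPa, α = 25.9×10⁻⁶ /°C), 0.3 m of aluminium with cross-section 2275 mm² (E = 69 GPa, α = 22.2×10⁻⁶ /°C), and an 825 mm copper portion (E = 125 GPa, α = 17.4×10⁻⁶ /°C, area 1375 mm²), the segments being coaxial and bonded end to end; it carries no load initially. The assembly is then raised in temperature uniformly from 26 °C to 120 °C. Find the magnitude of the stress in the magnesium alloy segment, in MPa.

σ ≈ 121 MPa (compressive)

With the walls removed the bar would change length by δ_free = Σ αᵢΔT Lᵢ = 25.9×10⁻⁶×94×190 + 22.2×10⁻⁶×94×300 + 17.4×10⁻⁶×94×825 = 2.438 mm.
The walls prevent any net length change, so an axial force P (same in every segment) develops. Compatibility: P · Σ Lᵢ/(AᵢEᵢ) = δ_free.
Σ Lᵢ/(AᵢEᵢ) = 190/(2350×44×10³) + 300/(2275×69×10³) + 825/(1375×125×10³) = 8.549×10⁻⁶ mm/N.
P = 2.438 / 8.549×10⁻⁶ = 285200 N = 285.2 kN, compressive.
σ_{magnesium alloy} = P / A = 285200 / 2350 = 121.4 MPa.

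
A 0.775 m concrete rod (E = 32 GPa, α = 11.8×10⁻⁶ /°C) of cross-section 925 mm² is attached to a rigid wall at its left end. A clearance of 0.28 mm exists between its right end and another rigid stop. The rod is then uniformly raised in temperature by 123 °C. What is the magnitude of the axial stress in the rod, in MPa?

If the wall were absent the rod would grow by αΔT L = 11.8×10⁻⁶ × 123 × 775 = 1.125 mm.
The gap closes (δ_free > 0.28 mm) and the wall then resists a further 1.125 − 0.28 = 0.8448 mm of expansion.
That suppressed elongation corresponds to σ = E·Δ/L = 32×10³ × 0.8448/775 = 34.88 MPa.

σ ≈ 34.9 MPa (compressive)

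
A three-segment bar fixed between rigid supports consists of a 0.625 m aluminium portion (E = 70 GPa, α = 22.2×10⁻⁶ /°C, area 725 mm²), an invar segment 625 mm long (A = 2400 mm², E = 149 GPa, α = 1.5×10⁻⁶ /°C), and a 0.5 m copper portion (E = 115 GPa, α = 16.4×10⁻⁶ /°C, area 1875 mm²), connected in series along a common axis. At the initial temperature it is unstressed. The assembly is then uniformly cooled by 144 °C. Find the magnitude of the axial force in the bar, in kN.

P ≈ 202 kN (tensile)

If the supports were absent, the total length change would be Σ αᵢΔT Lᵢ = 22.2×10⁻⁶×144×625 + 1.5×10⁻⁶×144×625 + 16.4×10⁻⁶×144×500 = 3.314 mm.
Since the ends are fixed, an axial force P builds up, equal in every segment, with P · Σ Lᵢ/(AᵢEᵢ) = δ_free.
The series flexibility is Σ Lᵢ/(AᵢEᵢ) = 625/(725×70×10³) + 625/(2400×149×10³) + 500/(1875×115×10³) = 1.638×10⁻⁵ mm/N.
P = 3.314 / 1.638×10⁻⁵ = 202300 N = 202.3 kN, tensile.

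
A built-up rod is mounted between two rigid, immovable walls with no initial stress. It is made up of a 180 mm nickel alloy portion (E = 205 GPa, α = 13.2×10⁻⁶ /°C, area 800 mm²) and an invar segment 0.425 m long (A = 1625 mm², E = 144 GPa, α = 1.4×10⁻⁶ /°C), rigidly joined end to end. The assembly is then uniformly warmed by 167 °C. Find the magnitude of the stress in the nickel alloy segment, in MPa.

Free thermal expansion of the whole bar: Σ αᵢΔT Lᵢ = 13.2×10⁻⁶×167×180 + 1.4×10⁻⁶×167×425 = 0.4962 mm.
Since the ends are fixed, an axial force P builds up, equal in every segment, with P · Σ Lᵢ/(AᵢEᵢ) = δ_free.
The series flexibility is Σ Lᵢ/(AᵢEᵢ) = 180/(800×205×10³) + 425/(1625×144×10³) = 2.914×10⁻⁶ mm/N.
Hence P = δ_free / Σ(L/AE) = 0.4962/2.914×10⁻⁶ = 170.3 kN (compressive).
σ_{nickel alloy} = P / A = 170300 / 800 = 212.8 MPa.

σ ≈ 213 MPa (compressive)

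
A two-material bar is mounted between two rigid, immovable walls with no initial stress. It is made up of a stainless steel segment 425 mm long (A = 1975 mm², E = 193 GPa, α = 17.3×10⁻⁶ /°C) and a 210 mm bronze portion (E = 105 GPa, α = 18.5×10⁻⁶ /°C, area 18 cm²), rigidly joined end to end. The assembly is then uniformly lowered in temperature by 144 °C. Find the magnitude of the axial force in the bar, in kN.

P ≈ 727 kN (tensile)

Free thermal contraction of the whole bar: Σ αᵢΔT Lᵢ = 17.3×10⁻⁶×144×425 + 18.5×10⁻⁶×144×210 = 1.618 mm.
Since the ends are fixed, an axial force P builds up, equal in every segment, with P · Σ Lᵢ/(AᵢEᵢ) = δ_free.
Σ Lᵢ/(AᵢEᵢ) = 425/(1975×193×10³) + 210/(1800×105×10³) = 2.226×10⁻⁶ mm/N.
P = 1.618 / 2.226×10⁻⁶ = 726900 N = 726.9 kN, tensile.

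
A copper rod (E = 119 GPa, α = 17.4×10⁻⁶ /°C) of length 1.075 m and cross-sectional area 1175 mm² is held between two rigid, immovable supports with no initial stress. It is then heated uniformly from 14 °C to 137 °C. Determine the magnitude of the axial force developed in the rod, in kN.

P ≈ 299 kN (compressive)

With zero net strain, σ = E·αΔT = 119 GPa × 17.4×10⁻⁶ × 123 = 254.7 MPa.
Axial force P = σA = 254.7 × 1175 = 299300 N = 299.3 kN, compressive.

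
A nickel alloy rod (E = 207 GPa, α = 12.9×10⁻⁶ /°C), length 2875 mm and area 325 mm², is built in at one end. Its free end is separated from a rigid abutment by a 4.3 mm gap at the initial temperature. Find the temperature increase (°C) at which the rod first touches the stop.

ΔT ≈ 116 °C

The gap closes when αΔT L = 4.3 mm, since the rod is still unstressed at that instant.
ΔT = 4.3 / (12.9×10⁻⁶ × 2875) = 115.9 °C.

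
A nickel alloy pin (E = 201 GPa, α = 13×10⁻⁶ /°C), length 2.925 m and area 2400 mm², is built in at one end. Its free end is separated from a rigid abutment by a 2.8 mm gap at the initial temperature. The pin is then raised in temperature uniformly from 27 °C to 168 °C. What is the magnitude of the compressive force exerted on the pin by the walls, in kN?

Unrestrained expansion: δ_free = αΔT L = 13×10⁻⁶ × 141 × 2925 = 5.362 mm.
This exceeds the 2.8 mm gap, so the wall pushes back. The portion of expansion that must be recovered elastically is δ_free − gap = 5.362 − 2.8 = 2.562 mm.
So σ = E(δ_free − g)/L = 201×10³ × 2.562/2925 = 176 MPa.
P = σA = 176 × 2400 = 422.5 kN.

P ≈ 422 kN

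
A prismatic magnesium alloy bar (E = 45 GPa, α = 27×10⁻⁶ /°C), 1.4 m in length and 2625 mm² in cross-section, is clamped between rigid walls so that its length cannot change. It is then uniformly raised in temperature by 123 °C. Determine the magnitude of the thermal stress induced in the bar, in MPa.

With length fixed, the mechanical strain must cancel the thermal strain αΔT = 27×10⁻⁶ × 123 = 3321×10⁻⁶.
Hence σ = E·αΔT = 45×10³ × 3321×10⁻⁶ = 149.4 MPa, compressive.

σ ≈ 149 MPa (compressive)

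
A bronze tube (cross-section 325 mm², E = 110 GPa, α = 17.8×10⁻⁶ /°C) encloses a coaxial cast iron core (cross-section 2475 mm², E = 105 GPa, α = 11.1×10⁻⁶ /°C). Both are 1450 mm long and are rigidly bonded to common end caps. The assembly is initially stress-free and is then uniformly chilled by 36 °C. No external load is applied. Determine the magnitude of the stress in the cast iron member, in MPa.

σ ≈ 3.06 MPa (compressive)

Both members must finish at the same length. With the larger α, the bronze tends to over-contract; the plates restrain it, putting the bronze in tension and the cast iron in compression. With no external load the two internal forces are equal and opposite, magnitude P.
Compatibility of the two members (thermal + elastic change equal): (α₁ − α₂)ΔT = P·[1/(A₁E₁) + 1/(A₂E₂)].
|α₁ − α₂|·ΔT = 6.7×10⁻⁶ × 36 = 0.0002412.
1/(A₁E₁) + 1/(A₂E₂) = 1/(325×110×10³) + 1/(2475×105×10³) = 3.182×10⁻⁸ N⁻¹.
P = 0.0002412 / 3.182×10⁻⁸ = 7580 N = 7.58 kN.
σ_{cast iron} = P/A₂ = 7580/2475 = 3.063 MPa, compressive.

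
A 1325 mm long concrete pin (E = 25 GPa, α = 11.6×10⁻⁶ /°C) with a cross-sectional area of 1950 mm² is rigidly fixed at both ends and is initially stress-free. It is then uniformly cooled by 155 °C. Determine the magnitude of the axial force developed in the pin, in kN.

With zero net strain, σ = E·αΔT = 25 GPa × 11.6×10⁻⁶ × 155 = 44.95 MPa.
P = AEαΔT = 1950 × 25×10³ × 11.6×10⁻⁶ × 155 = 87.65 kN (tensile).

P ≈ 87.7 kN (tensile)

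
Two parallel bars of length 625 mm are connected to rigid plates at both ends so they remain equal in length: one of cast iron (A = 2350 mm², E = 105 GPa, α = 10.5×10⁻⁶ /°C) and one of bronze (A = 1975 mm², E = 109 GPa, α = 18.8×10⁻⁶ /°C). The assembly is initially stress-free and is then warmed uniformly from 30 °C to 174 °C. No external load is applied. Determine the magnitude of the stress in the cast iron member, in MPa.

Equilibrium of a rigid end plate with no external load gives equal and opposite internal forces ±P in the two members. Since α_{bronze} > α_{cast iron}, heating drives the bronze into compression and the cast iron into tension.
Equating the net (thermal + elastic) strains gives |α₁ − α₂|·ΔT = P·[1/(A₁E₁) + 1/(A₂E₂)].
|α₁ − α₂|·ΔT = 8.3×10⁻⁶ × 144 = 0.001195.
1/(A₁E₁) + 1/(A₂E₂) = 1/(2350×105×10³) + 1/(1975×109×10³) = 8.698×10⁻⁹ N⁻¹.
So P = 0.001195 / 8.698×10⁻⁹ = 137.4 kN.
σ_{cast iron} = P/A₁ = 137400/2350 = 58.47 MPa, tensile.

σ ≈ 58.5 MPa (tensile)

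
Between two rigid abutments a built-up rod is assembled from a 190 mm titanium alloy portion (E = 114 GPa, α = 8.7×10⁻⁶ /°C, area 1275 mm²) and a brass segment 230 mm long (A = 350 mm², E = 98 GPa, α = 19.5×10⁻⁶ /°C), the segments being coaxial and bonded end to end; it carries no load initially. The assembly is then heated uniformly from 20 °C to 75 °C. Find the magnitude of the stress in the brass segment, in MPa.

If the supports were absent, the total length change would be Σ αᵢΔT Lᵢ = 8.7×10⁻⁶×55×190 + 19.5×10⁻⁶×55×230 = 0.3376 mm.
Since the ends are fixed, an axial force P builds up, equal in every segment, with P · Σ Lᵢ/(AᵢEᵢ) = δ_free.
Σ Lᵢ/(AᵢEᵢ) = 190/(1275×114×10³) + 230/(350×98×10³) = 8.013×10⁻⁶ mm/N.
P = 0.3376 / 8.013×10⁻⁶ = 42130 N = 42.13 kN, compressive.
σ_{brass} = P / A = 42130 / 350 = 120.4 MPa.

σ ≈ 120 MPa (compressive)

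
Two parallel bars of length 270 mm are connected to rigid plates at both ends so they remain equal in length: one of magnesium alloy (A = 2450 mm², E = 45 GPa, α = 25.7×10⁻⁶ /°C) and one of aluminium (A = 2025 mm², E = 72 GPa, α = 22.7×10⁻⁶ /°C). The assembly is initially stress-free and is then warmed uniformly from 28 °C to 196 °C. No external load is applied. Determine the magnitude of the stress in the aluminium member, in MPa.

σ ≈ 15.6 MPa (tensile)

The magnesium alloy has the larger α, so on heating it would change length more than the aluminium if both were free. The rigid plates force a common final length, so the magnesium alloy is put into compression and the aluminium into tension, with equal and opposite forces P (no external load).
Equating the net (thermal + elastic) strains gives |α₁ − α₂|·ΔT = P·[1/(A₁E₁) + 1/(A₂E₂)].
|α₁ − α₂|·ΔT = 3×10⁻⁶ × 168 = 0.000504.
1/(A₁E₁) + 1/(A₂E₂) = 1/(2450×45×10³) + 1/(2025×72×10³) = 1.593×10⁻⁸ N⁻¹.
P = 0.000504 / 1.593×10⁻⁸ = 31640 N = 31.64 kN.
σ_{aluminium} = P/A₂ = 31640/2025 = 15.62 MPa, tensile.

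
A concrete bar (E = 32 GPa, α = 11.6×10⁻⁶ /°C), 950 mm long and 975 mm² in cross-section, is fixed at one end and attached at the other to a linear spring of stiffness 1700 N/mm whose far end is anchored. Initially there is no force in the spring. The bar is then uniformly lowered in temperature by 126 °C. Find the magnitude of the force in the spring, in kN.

P ≈ 2.24 kN

If the spring were absent the bar would shorten by αΔT L = 11.6×10⁻⁶ × 126 × 950 = 1.389 mm.
With a force P in the spring, the elastic change of the bar is PL/(AE) and that of the spring is P/k; compatibility requires their sum to equal δ_free.
So P = δ_free / [L/(AE) + 1/k] = 1.389 / [ 950/(975×32×10³) + 1/(1700) ].
P = 1.389 / 0.0006187 = 2244 N.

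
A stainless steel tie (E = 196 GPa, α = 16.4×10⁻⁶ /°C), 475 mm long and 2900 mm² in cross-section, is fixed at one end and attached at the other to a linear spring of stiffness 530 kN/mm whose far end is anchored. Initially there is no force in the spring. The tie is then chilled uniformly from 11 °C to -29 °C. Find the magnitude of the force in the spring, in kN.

If the spring were absent the tie would shorten by αΔT L = 16.4×10⁻⁶ × 40 × 475 = 0.3116 mm.
With a force P in the spring, the elastic change of the tie is PL/(AE) and that of the spring is P/k; compatibility requires their sum to equal δ_free.
So P = δ_free / [L/(AE) + 1/k] = 0.3116 / [ 475/(2900×196×10³) + 1/(530×10³) ].
P = 0.3116 / 2.722×10⁻⁶ = 114500 N.

P ≈ 114 kN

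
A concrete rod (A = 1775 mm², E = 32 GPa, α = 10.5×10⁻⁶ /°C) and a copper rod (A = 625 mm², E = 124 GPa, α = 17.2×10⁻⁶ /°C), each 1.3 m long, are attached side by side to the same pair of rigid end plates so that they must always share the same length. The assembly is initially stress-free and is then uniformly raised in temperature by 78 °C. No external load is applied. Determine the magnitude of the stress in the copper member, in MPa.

σ ≈ 27.4 MPa (compressive)

Equilibrium of a rigid end plate with no external load gives equal and opposite internal forces ±P in the two members. Since α_{copper} > α_{concrete}, heating drives the copper into compression and the concrete into tension.
Compatibility of the two members (thermal + elastic change equal): (α₁ − α₂)ΔT = P·[1/(A₁E₁) + 1/(A₂E₂)].
|α₁ − α₂|·ΔT = 6.7×10⁻⁶ × 78 = 0.0005226.
1/(A₁E₁) + 1/(A₂E₂) = 1/(1775×32×10³) + 1/(625×124×10³) = 3.051×10⁻⁸ N⁻¹.
So P = 0.0005226 / 3.051×10⁻⁸ = 17.13 kN.
σ_{copper} = P/A₂ = 17130/625 = 27.41 MPa, compressive.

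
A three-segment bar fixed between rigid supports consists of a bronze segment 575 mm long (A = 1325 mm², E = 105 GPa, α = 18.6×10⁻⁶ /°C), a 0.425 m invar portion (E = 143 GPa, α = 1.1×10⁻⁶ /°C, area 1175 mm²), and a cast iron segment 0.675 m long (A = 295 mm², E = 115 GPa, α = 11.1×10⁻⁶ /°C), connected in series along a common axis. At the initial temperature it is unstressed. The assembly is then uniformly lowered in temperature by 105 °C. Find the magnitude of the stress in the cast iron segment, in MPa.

σ ≈ 250 MPa (tensile)

If the supports were absent, the total length change would be Σ αᵢΔT Lᵢ = 18.6×10⁻⁶×105×575 + 1.1×10⁻⁶×105×425 + 11.1×10⁻⁶×105×675 = 1.959 mm.
Since the ends are fixed, an axial force P builds up, equal in every segment, with P · Σ Lᵢ/(AᵢEᵢ) = δ_free.
Σ Lᵢ/(AᵢEᵢ) = 575/(1325×105×10³) + 425/(1175×143×10³) + 675/(295×115×10³) = 2.656×10⁻⁵ mm/N.
Hence P = δ_free / Σ(L/AE) = 1.959/2.656×10⁻⁵ = 73.75 kN (tensile).
σ_{cast iron} = P / A = 73750 / 295 = 250 MPa.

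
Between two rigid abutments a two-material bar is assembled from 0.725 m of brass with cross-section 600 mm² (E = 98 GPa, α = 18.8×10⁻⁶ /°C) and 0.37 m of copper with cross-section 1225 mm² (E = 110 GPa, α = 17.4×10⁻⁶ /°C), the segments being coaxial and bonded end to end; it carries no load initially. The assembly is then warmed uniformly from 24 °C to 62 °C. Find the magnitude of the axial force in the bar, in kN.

P ≈ 50.6 kN (compressive)

Free thermal expansion of the whole bar: Σ αᵢΔT Lᵢ = 18.8×10⁻⁶×38×725 + 17.4×10⁻⁶×38×370 = 0.7626 mm.
The rigid supports impose zero overall length change; the single axial force P common to all segments must satisfy P Σ Lᵢ/(AᵢEᵢ) = δ_free.
Σ Lᵢ/(AᵢEᵢ) = 725/(600×98×10³) + 370/(1225×110×10³) = 1.508×10⁻⁵ mm/N.
P = 0.7626 / 1.508×10⁻⁵ = 50580 N = 50.58 kN, compressive.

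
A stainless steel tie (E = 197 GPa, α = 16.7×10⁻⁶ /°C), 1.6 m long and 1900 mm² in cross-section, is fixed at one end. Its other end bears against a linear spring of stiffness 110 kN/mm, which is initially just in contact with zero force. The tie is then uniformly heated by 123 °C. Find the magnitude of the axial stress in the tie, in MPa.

σ ≈ 129 MPa (compressive)

Free thermal expansion: δ_free = αΔT L = 16.7×10⁻⁶ × 123 × 1600 = 3.287 mm.
With a force P in the spring, the elastic change of the tie is PL/(AE) and that of the spring is P/k; compatibility requires their sum to equal δ_free.
So P = δ_free / [L/(AE) + 1/k] = 3.287 / [ 1600/(1900×197×10³) + 1/(110×10³) ].
P = 3.287 / 1.337×10⁻⁵ = 245900 N.
σ = P/A = 245900/1900 = 129.4 MPa.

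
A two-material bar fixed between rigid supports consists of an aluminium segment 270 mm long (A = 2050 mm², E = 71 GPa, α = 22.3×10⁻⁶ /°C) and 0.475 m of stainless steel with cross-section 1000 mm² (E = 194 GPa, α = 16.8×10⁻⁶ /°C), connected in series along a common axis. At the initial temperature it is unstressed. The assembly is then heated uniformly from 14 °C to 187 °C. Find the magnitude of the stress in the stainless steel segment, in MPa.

Free thermal expansion of the whole bar: Σ αᵢΔT Lᵢ = 22.3×10⁻⁶×173×270 + 16.8×10⁻⁶×173×475 = 2.422 mm.
Since the ends are fixed, an axial force P builds up, equal in every segment, with P · Σ Lᵢ/(AᵢEᵢ) = δ_free.
Σ Lᵢ/(AᵢEᵢ) = 270/(2050×71×10³) + 475/(1000×194×10³) = 4.303×10⁻⁶ mm/N.
Hence P = δ_free / Σ(L/AE) = 2.422/4.303×10⁻⁶ = 562.8 kN (compressive).
σ_{stainless steel} = P / A = 562800 / 1000 = 562.8 MPa.

σ ≈ 563 MPa (compressive)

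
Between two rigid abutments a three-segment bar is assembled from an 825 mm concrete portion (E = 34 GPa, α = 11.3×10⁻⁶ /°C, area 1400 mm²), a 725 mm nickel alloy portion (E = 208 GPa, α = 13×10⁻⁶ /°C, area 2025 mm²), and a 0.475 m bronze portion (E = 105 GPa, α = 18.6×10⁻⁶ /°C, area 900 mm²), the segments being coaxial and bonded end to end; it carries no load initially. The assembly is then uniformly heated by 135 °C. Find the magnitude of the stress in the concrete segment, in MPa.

If the supports were absent, the total length change would be Σ αᵢΔT Lᵢ = 11.3×10⁻⁶×135×825 + 13×10⁻⁶×135×725 + 18.6×10⁻⁶×135×475 = 3.724 mm.
The rigid supports impose zero overall length change; the single axial force P common to all segments must satisfy P Σ Lᵢ/(AᵢEᵢ) = δ_free.
Σ Lᵢ/(AᵢEᵢ) = 825/(1400×34×10³) + 725/(2025×208×10³) + 475/(900×105×10³) = 2.408×10⁻⁵ mm/N.
P = 3.724 / 2.408×10⁻⁵ = 154600 N = 154.6 kN, compressive.
σ_{concrete} = P / A = 154600 / 1400 = 110.5 MPa.

σ ≈ 110 MPa (compressive)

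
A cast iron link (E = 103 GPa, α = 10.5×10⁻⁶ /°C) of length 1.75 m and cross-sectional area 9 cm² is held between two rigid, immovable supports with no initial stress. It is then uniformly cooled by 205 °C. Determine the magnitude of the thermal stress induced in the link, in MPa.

σ ≈ 222 MPa (tensile)

With length fixed, the mechanical strain must cancel the thermal strain αΔT = 10.5×10⁻⁶ × 205 = 2152.5×10⁻⁶.
Hence σ = E·αΔT = 103×10³ × 2152.5×10⁻⁶ = 221.7 MPa, tensile.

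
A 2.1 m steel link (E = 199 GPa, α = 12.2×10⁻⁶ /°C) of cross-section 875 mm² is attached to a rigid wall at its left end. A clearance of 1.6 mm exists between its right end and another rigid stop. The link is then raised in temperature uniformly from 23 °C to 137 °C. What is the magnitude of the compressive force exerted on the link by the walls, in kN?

If the wall were absent the link would grow by αΔT L = 12.2×10⁻⁶ × 114 × 2100 = 2.921 mm.
This exceeds the 1.6 mm gap, so the wall pushes back. The portion of expansion that must be recovered elastically is δ_free − gap = 2.921 − 1.6 = 1.321 mm.
That suppressed elongation corresponds to σ = E·Δ/L = 199×10³ × 1.321/2100 = 125.2 MPa.
P = σA = 125.2 × 875 = 109.5 kN.

P ≈ 110 kN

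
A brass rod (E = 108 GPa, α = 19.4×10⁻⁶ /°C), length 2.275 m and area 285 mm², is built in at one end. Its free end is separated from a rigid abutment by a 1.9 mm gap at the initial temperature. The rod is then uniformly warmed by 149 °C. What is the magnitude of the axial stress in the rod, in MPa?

σ ≈ 222 MPa (compressive)

Unrestrained expansion: δ_free = αΔT L = 19.4×10⁻⁶ × 149 × 2275 = 6.576 mm.
After closing the 1.9 mm clearance, 6.576 − 1.9 = 4.676 mm of expansion remains to be suppressed by the wall.
Compatibility: PL/(AE) = 4.676 mm, so σ = P/A = E × (4.676/2275) = 222 MPa.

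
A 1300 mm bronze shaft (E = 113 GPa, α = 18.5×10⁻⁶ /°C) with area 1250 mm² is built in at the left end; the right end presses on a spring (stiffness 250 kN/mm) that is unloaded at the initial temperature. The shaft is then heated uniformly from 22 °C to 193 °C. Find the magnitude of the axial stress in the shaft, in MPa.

σ ≈ 249 MPa (compressive)

If the spring were absent the shaft would lengthen by αΔT L = 18.5×10⁻⁶ × 171 × 1300 = 4.113 mm.
With a force P in the spring, the elastic change of the shaft is PL/(AE) and that of the spring is P/k; compatibility requires their sum to equal δ_free.
P [ L/(AE) + 1/k ] = δ_free → P [ 1300/(1250×113×10³) + 1/(250×10³) ] = 4.113.
P = 4.113 / 1.32×10⁻⁵ = 311500 N.
σ = P/A = 311500/1250 = 249.2 MPa.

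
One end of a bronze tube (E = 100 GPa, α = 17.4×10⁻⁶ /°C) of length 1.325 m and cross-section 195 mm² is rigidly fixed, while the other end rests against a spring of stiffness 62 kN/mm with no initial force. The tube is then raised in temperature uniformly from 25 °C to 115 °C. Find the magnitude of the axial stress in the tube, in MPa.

Free thermal expansion: δ_free = αΔT L = 17.4×10⁻⁶ × 90 × 1325 = 2.075 mm.
With a force P in the spring, the elastic change of the tube is PL/(AE) and that of the spring is P/k; compatibility requires their sum to equal δ_free.
P [ L/(AE) + 1/k ] = δ_free → P [ 1325/(195×100×10³) + 1/(62×10³) ] = 2.075.
P = 2.075 / 8.408×10⁻⁵ = 24680 N.
σ = P/A = 24680/195 = 126.6 MPa.

σ ≈ 127 MPa (compressive)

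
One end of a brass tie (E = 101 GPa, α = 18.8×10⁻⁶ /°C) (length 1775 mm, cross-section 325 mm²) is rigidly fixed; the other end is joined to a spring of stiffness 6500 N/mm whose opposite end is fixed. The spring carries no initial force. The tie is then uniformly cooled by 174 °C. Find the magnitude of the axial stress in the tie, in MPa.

If the spring were absent the tie would shorten by αΔT L = 18.8×10⁻⁶ × 174 × 1775 = 5.806 mm.
Let P be the tensile force in the spring. The tie extends elastically by PL/(AE) and the spring stretches by P/k; together these equal δ_free.
P [ L/(AE) + 1/k ] = δ_free → P [ 1775/(325×101×10³) + 1/(6500) ] = 5.806.
P = 5.806 / 0.0002079 = 27930 N.
σ = P/A = 27930/325 = 85.93 MPa.

σ ≈ 85.9 MPa (tensile)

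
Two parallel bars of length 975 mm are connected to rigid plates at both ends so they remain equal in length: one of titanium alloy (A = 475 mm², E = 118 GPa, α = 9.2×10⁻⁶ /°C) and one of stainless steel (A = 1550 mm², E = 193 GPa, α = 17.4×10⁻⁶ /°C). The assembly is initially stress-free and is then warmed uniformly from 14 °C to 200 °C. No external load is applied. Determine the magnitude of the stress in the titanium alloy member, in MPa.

Equilibrium of a rigid end plate with no external load gives equal and opposite internal forces ±P in the two members. Since α_{stainless steel} > α_{titanium alloy}, heating drives the stainless steel into compression and the titanium alloy into tension.
Compatibility of the two members (thermal + elastic change equal): (α₁ − α₂)ΔT = P·[1/(A₁E₁) + 1/(A₂E₂)].
|α₁ − α₂|·ΔT = 8.2×10⁻⁶ × 186 = 0.001525.
1/(A₁E₁) + 1/(A₂E₂) = 1/(475×118×10³) + 1/(1550×193×10³) = 2.118×10⁻⁸ N⁻¹.
So P = 0.001525 / 2.118×10⁻⁸ = 72 kN.
σ_{titanium alloy} = P/A₁ = 72000/475 = 151.6 MPa, tensile.

σ ≈ 152 MPa (tensile)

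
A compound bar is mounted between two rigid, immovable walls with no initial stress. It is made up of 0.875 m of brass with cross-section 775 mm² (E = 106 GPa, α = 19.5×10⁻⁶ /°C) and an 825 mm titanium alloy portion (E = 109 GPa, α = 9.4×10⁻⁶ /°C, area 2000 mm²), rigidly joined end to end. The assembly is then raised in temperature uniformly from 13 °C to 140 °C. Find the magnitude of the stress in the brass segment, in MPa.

If the supports were absent, the total length change would be Σ αᵢΔT Lᵢ = 19.5×10⁻⁶×127×875 + 9.4×10⁻⁶×127×825 = 3.152 mm.
The rigid supports impose zero overall length change; the single axial force P common to all segments must satisfy P Σ Lᵢ/(AᵢEᵢ) = δ_free.
The series flexibility is Σ Lᵢ/(AᵢEᵢ) = 875/(775×106×10³) + 825/(2000×109×10³) = 1.444×10⁻⁵ mm/N.
So P = 3.152 / 1.444×10⁻⁵ = 218.3 kN, compressive.
σ_{brass} = P / A = 218300 / 775 = 281.7 MPa.

σ ≈ 282 MPa (compressive)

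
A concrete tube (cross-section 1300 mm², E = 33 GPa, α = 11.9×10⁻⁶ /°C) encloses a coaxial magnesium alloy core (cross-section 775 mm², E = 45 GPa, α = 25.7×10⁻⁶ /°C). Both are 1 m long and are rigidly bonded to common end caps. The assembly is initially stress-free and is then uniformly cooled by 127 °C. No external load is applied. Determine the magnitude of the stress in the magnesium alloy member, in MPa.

The magnesium alloy has the larger α, so on cooling it would change length more than the concrete if both were free. The rigid plates force a common final length, so the magnesium alloy is put into tension and the concrete into compression, with equal and opposite forces P (no external load).
Setting the final lengths equal and cancelling L: (α₁ − α₂)ΔT = P/(A₁E₁) + P/(A₂E₂).
|α₁ − α₂|·ΔT = 13.8×10⁻⁶ × 127 = 0.001753.
1/(A₁E₁) + 1/(A₂E₂) = 1/(1300×33×10³) + 1/(775×45×10³) = 5.198×10⁻⁸ N⁻¹.
So P = 0.001753 / 5.198×10⁻⁸ = 33.71 kN.
σ_{magnesium alloy} = P/A₂ = 33710/775 = 43.5 MPa, tensile.

σ ≈ 43.5 MPa (tensile)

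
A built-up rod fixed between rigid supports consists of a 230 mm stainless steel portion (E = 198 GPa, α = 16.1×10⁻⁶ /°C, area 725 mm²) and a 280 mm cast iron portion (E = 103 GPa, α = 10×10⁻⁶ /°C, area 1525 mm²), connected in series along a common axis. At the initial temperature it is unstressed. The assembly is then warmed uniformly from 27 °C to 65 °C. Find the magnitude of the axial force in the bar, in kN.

If the supports were absent, the total length change would be Σ αᵢΔT Lᵢ = 16.1×10⁻⁶×38×230 + 10×10⁻⁶×38×280 = 0.2471 mm.
The walls prevent any net length change, so an axial force P (same in every segment) develops. Compatibility: P · Σ Lᵢ/(AᵢEᵢ) = δ_free.
Σ Lᵢ/(AᵢEᵢ) = 230/(725×198×10³) + 280/(1525×103×10³) = 3.385×10⁻⁶ mm/N.
Hence P = δ_free / Σ(L/AE) = 0.2471/3.385×10⁻⁶ = 73.01 kN (compressive).

P ≈ 73 kN (compressive)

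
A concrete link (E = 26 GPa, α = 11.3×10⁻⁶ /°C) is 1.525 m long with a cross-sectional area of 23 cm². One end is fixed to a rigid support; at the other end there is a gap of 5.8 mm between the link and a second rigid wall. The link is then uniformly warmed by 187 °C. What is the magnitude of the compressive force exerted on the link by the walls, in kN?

P ≈ 0 kN

Free thermal elongation = αΔT L = 11.3×10⁻⁶ × 187 × 1525 = 3.222 mm.
Since δ_free = 3.22 mm is less than the 5.8 mm gap, the link never touches the wall. No axial force develops.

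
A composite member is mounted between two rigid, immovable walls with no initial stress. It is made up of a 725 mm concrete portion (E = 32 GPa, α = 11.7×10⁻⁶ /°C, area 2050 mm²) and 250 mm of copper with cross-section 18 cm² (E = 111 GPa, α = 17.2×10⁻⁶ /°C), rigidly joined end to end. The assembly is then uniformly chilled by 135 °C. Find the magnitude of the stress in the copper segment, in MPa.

Free thermal contraction of the whole bar: Σ αᵢΔT Lᵢ = 11.7×10⁻⁶×135×725 + 17.2×10⁻⁶×135×250 = 1.726 mm.
The walls prevent any net length change, so an axial force P (same in every segment) develops. Compatibility: P · Σ Lᵢ/(AᵢEᵢ) = δ_free.
Σ Lᵢ/(AᵢEᵢ) = 725/(2050×32×10³) + 250/(1800×111×10³) = 1.23×10⁻⁵ mm/N.
Hence P = δ_free / Σ(L/AE) = 1.726/1.23×10⁻⁵ = 140.3 kN (tensile).
σ_{copper} = P / A = 140300 / 1800 = 77.92 MPa.

σ ≈ 77.9 MPa (tensile)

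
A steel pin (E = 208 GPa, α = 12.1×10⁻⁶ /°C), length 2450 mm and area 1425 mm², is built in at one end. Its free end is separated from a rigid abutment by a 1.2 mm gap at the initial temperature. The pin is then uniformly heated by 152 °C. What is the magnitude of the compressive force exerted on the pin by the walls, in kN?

P ≈ 400 kN

Free thermal elongation = αΔT L = 12.1×10⁻⁶ × 152 × 2450 = 4.506 mm.
After closing the 1.2 mm clearance, 4.506 − 1.2 = 3.306 mm of expansion remains to be suppressed by the wall.
That suppressed elongation corresponds to σ = E·Δ/L = 208×10³ × 3.306/2450 = 280.7 MPa.
Force on the wall = σA = 280.7 × 1425 mm² = 400 kN.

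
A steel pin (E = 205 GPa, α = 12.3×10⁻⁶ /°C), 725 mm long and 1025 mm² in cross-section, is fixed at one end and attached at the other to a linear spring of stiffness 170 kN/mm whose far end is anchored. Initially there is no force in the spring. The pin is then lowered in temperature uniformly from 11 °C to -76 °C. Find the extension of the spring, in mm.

δ ≈ 0.489 mm

If the spring were absent the pin would shorten by αΔT L = 12.3×10⁻⁶ × 87 × 725 = 0.7758 mm.
Let P be the tensile force in the spring. The pin extends elastically by PL/(AE) and the spring stretches by P/k; together these equal δ_free.
So P = δ_free / [L/(AE) + 1/k] = 0.7758 / [ 725/(1025×205×10³) + 1/(170×10³) ].
P = 0.7758 / 9.333×10⁻⁶ = 83130 N.
Spring extension = P/k = 83130/(170×10³) = 0.489 mm.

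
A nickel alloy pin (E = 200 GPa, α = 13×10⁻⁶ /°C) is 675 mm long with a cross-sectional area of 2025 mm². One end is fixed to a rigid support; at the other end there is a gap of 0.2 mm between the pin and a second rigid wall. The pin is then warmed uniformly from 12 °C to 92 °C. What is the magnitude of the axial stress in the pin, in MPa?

If the wall were absent the pin would grow by αΔT L = 13×10⁻⁶ × 80 × 675 = 0.702 mm.
This exceeds the 0.2 mm gap, so the wall pushes back. The portion of expansion that must be recovered elastically is δ_free − gap = 0.702 − 0.2 = 0.502 mm.
That suppressed elongation corresponds to σ = E·Δ/L = 200×10³ × 0.502/675 = 148.7 MPa.

σ ≈ 149 MPa (compressive)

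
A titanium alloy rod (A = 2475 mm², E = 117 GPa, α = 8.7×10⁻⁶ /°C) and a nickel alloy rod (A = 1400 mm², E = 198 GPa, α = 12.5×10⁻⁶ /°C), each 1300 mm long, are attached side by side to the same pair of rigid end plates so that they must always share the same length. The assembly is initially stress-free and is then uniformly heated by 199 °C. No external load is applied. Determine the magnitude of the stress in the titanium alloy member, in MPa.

Equilibrium of a rigid end plate with no external load gives equal and opposite internal forces ±P in the two members. Since α_{nickel alloy} > α_{titanium alloy}, heating drives the nickel alloy into compression and the titanium alloy into tension.
Setting the final lengths equal and cancelling L: (α₁ − α₂)ΔT = P/(A₁E₁) + P/(A₂E₂).
|α₁ − α₂|·ΔT = 3.8×10⁻⁶ × 199 = 0.0007562.
1/(A₁E₁) + 1/(A₂E₂) = 1/(2475×117×10³) + 1/(1400×198×10³) = 7.061×10⁻⁹ N⁻¹.
P = 0.0007562 / 7.061×10⁻⁹ = 107100 N = 107.1 kN.
σ_{titanium alloy} = P/A₁ = 107100/2475 = 43.27 MPa, tensile.

σ ≈ 43.3 MPa (tensile)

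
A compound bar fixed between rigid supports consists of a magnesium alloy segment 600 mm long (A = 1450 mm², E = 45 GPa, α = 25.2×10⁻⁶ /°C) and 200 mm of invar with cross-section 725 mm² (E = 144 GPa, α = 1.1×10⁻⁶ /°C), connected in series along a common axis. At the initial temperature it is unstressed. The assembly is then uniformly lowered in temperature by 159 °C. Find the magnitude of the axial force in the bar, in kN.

Free thermal contraction of the whole bar: Σ αᵢΔT Lᵢ = 25.2×10⁻⁶×159×600 + 1.1×10⁻⁶×159×200 = 2.439 mm.
The walls prevent any net length change, so an axial force P (same in every segment) develops. Compatibility: P · Σ Lᵢ/(AᵢEᵢ) = δ_free.
Σ Lᵢ/(AᵢEᵢ) = 600/(1450×45×10³) + 200/(725×144×10³) = 1.111×10⁻⁵ mm/N.
So P = 2.439 / 1.111×10⁻⁵ = 219.5 kN, tensile.

P ≈ 220 kN (tensile)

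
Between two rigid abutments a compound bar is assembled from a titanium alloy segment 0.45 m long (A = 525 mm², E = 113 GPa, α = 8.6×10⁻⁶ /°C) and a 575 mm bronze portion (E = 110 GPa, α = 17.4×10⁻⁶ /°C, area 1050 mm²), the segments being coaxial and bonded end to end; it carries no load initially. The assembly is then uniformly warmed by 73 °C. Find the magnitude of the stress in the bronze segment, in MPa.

σ ≈ 76.8 MPa (compressive)

If the supports were absent, the total length change would be Σ αᵢΔT Lᵢ = 8.6×10⁻⁶×73×450 + 17.4×10⁻⁶×73×575 = 1.013 mm.
Since the ends are fixed, an axial force P builds up, equal in every segment, with P · Σ Lᵢ/(AᵢEᵢ) = δ_free.
Σ Lᵢ/(AᵢEᵢ) = 450/(525×113×10³) + 575/(1050×110×10³) = 1.256×10⁻⁵ mm/N.
P = 1.013 / 1.256×10⁻⁵ = 80620 N = 80.62 kN, compressive.
σ_{bronze} = P / A = 80620 / 1050 = 76.78 MPa.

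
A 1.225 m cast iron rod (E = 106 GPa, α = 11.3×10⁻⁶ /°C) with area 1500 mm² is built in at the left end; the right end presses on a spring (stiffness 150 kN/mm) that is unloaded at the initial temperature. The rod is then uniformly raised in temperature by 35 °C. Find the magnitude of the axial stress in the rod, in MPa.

The unrestrained thermal change is αΔT L = 11.3×10⁻⁶ × 35 × 1225 = 0.4845 mm.
With a force P in the spring, the elastic change of the rod is PL/(AE) and that of the spring is P/k; compatibility requires their sum to equal δ_free.
P [ L/(AE) + 1/k ] = δ_free → P [ 1225/(1500×106×10³) + 1/(150×10³) ] = 0.4845.
P = 0.4845 / 1.437×10⁻⁵ = 33710 N.
σ = P/A = 33710/1500 = 22.48 MPa.

σ ≈ 22.5 MPa (compressive)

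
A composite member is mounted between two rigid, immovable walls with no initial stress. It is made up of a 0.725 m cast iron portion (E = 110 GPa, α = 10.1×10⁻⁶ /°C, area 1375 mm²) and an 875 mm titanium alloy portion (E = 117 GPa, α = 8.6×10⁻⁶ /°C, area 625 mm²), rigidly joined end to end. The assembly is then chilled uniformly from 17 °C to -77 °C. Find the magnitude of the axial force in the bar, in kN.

If the supports were absent, the total length change would be Σ αᵢΔT Lᵢ = 10.1×10⁻⁶×94×725 + 8.6×10⁻⁶×94×875 = 1.396 mm.
The rigid supports impose zero overall length change; the single axial force P common to all segments must satisfy P Σ Lᵢ/(AᵢEᵢ) = δ_free.
The series flexibility is Σ Lᵢ/(AᵢEᵢ) = 725/(1375×110×10³) + 875/(625×117×10³) = 1.676×10⁻⁵ mm/N.
Hence P = δ_free / Σ(L/AE) = 1.396/1.676×10⁻⁵ = 83.28 kN (tensile).

P ≈ 83.3 kN (tensile)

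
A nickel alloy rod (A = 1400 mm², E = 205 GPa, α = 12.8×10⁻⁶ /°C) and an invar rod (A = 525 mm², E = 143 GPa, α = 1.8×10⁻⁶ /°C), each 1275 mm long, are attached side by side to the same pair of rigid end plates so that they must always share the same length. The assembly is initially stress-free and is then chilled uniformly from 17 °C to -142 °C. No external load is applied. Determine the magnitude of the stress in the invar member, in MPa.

Equilibrium of a rigid end plate with no external load gives equal and opposite internal forces ±P in the two members. Since α_{nickel alloy} > α_{invar}, cooling drives the nickel alloy into tension and the invar into compression.
Equating the net (thermal + elastic) strains gives |α₁ − α₂|·ΔT = P·[1/(A₁E₁) + 1/(A₂E₂)].
|α₁ − α₂|·ΔT = 11×10⁻⁶ × 159 = 0.001749.
1/(A₁E₁) + 1/(A₂E₂) = 1/(1400×205×10³) + 1/(525×143×10³) = 1.68×10⁻⁸ N⁻¹.
So P = 0.001749 / 1.68×10⁻⁸ = 104.1 kN.
σ_{invar} = P/A₂ = 104100/525 = 198.2 MPa, compressive.

σ ≈ 198 MPa (compressive)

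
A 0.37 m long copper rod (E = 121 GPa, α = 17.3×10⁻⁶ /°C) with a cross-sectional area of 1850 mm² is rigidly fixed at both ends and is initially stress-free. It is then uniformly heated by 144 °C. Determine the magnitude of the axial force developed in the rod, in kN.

Full restraint means ε = 0, so the stress is σ = EαΔT = 121×10³ × 17.3×10⁻⁶ × 144 = 301.4 MPa.
Axial force P = σA = 301.4 × 1850 = 557700 N = 557.7 kN, compressive.

P ≈ 558 kN (compressive)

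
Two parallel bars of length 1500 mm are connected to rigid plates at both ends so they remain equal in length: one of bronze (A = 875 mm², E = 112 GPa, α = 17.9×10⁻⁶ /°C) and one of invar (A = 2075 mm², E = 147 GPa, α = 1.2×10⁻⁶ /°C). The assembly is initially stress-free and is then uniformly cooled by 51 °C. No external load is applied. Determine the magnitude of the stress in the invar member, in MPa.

The bronze has the larger α, so on cooling it would change length more than the invar if both were free. The rigid plates force a common final length, so the bronze is put into tension and the invar into compression, with equal and opposite forces P (no external load).
Setting the final lengths equal and cancelling L: (α₁ − α₂)ΔT = P/(A₁E₁) + P/(A₂E₂).
|α₁ − α₂|·ΔT = 16.7×10⁻⁶ × 51 = 0.0008517.
1/(A₁E₁) + 1/(A₂E₂) = 1/(875×112×10³) + 1/(2075×147×10³) = 1.348×10⁻⁸ N⁻¹.
P = 0.0008517 / 1.348×10⁻⁸ = 63170 N = 63.17 kN.
σ_{invar} = P/A₂ = 63170/2075 = 30.44 MPa, compressive.

σ ≈ 30.4 MPa (compressive)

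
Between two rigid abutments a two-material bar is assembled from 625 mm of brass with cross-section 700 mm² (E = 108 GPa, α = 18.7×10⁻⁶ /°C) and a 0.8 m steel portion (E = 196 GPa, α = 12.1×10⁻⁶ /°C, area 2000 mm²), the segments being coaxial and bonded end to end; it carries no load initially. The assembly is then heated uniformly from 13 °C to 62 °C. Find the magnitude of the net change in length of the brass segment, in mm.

|ΔL| ≈ 0.267 mm

If the supports were absent, the total length change would be Σ αᵢΔT Lᵢ = 18.7×10⁻⁶×49×625 + 12.1×10⁻⁶×49×800 = 1.047 mm.
The walls prevent any net length change, so an axial force P (same in every segment) develops. Compatibility: P · Σ Lᵢ/(AᵢEᵢ) = δ_free.
The series flexibility is Σ Lᵢ/(AᵢEᵢ) = 625/(700×108×10³) + 800/(2000×196×10³) = 1.031×10⁻⁵ mm/N.
So P = 1.047 / 1.031×10⁻⁵ = 101.6 kN, compressive.
For the brass segment, free thermal change = 18.7×10⁻⁶×49×625 = 0.5727 mm and elastic change from P = 101600×625/(700×108×10³) = 0.8397 mm; these oppose, so the net change is 0.267 mm (segment shortens).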